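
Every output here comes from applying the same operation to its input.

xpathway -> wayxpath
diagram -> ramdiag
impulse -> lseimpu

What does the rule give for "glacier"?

The pattern: move the last 3 characters to the front (rotate right by 3).
Doing the same to "glacier": "ierglac".

ierglac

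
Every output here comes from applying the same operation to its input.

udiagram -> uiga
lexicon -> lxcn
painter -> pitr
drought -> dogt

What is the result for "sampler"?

smlr

The rule is to keep every other character starting from the first (positions 1st, 3rd, 5th, ...).
On "sampler" that produces "smlr".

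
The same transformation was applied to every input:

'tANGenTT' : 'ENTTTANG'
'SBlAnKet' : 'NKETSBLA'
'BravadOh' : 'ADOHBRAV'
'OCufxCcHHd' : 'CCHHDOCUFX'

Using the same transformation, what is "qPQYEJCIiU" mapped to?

The rule is to swap the front and back halves of the string, then convert every letter to uppercase.
"qPQYEJCIiU" → "JCIiUqPQYE" → "JCIIUQPQYE".

JCIIUQPQYE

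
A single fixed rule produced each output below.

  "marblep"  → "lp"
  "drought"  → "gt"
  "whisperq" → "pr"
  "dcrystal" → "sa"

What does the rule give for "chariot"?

it

The rule is to keep every other character starting from the first (positions 1st, 3rd, 5th, ...), then delete the first 2 characters.
"chariot" → "cait" → "it".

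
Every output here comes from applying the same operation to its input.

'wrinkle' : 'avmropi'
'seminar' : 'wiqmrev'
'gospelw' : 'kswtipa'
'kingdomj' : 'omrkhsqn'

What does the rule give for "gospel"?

kswtip

What's happening: shift every letter 4 places forward in the alphabet (wrapping around).
For "gospel" the result is "kswtip".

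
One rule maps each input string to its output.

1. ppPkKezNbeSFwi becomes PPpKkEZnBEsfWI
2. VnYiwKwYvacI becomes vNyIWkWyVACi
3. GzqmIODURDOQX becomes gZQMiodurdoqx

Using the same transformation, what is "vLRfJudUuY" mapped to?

What's happening: flip the case of every letter.
On "vLRfJudUuY" that produces "VlrFjUDuUy".

VlrFjUDuUy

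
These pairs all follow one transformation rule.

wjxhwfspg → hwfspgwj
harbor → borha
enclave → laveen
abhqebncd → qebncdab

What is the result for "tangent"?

The pattern: move the first 2 characters to the end (rotate left by 2), then delete the first character.
For "tangent", step one produces "ngentta"; step two turns that into "gentta".

gentta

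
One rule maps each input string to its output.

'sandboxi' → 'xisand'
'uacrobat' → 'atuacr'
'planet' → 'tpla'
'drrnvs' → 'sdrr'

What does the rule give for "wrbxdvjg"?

jgwrbx

In each case the input is transformed by: swap the front and back halves of the string, then delete the first 2 characters.
Applying both steps to "wrbxdvjg": "dvjgwrbx", then "jgwrbx".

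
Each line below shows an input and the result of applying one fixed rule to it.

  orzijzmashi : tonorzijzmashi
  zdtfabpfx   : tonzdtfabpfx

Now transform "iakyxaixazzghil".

Each output is the input with this applied: prepend "ton".
Doing the same to "iakyxaixazzghil": "toniakyxaixazzghil".

toniakyxaixazzghil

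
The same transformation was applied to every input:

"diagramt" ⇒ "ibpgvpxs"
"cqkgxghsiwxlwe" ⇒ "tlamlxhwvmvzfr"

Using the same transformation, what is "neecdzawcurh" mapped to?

The rule is to reverse the string, then shift every letter 11 places backward in the alphabet (wrapping around).
For "neecdzawcurh", step one produces "hrucwazdceen"; step two turns that into "wgjrlposrttc".

wgjrlposrttc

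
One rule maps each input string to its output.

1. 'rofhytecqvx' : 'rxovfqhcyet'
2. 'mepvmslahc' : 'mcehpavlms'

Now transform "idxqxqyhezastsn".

indsxtqsxaqzyeh

In each case the input is transformed by: take characters alternately from the front and the back (1st, last, 2nd, 2nd-last, ...).
"idxqxqyhezastsn" → "indsxtqsxaqzyeh".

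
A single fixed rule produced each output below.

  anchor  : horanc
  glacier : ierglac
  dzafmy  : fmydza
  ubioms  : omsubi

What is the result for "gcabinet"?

netgcabi

Looking at the pairs, the operation is to move the last 3 characters to the front (rotate right by 3).
"gcabinet" → "netgcabi".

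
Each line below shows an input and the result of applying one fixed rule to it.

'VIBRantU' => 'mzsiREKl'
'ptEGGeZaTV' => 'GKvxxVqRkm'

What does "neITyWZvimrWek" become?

Looking at the pairs, the operation is to shift every letter 9 places backward in the alphabet (wrapping around), then flip the case of every letter.
"neITyWZvimrWek" → "evZKpNQmzdiNvb" → "EVzkPnqMZDInVB".

EVzkPnqMZDInVB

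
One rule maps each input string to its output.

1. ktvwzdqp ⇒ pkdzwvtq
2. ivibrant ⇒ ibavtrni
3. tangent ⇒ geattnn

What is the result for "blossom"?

In each case the input is transformed by: sort the characters into reverse alphabetical order, then move the last 3 characters to the front (rotate right by 3).
For "blossom", step one produces "ssoomlb"; step two turns that into "mlbssoo".

mlbssoo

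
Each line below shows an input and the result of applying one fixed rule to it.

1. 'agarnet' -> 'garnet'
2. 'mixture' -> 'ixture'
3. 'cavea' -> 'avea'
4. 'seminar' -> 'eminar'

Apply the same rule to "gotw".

The pattern: delete the first character.
"gotw" → "otw".

otw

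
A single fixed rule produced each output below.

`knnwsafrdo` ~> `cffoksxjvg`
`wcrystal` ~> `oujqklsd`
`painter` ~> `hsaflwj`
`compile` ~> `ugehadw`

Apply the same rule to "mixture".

eaplmjw

The transformation: shift every letter 8 places backward in the alphabet (wrapping around).
On "mixture" that produces "eaplmjw".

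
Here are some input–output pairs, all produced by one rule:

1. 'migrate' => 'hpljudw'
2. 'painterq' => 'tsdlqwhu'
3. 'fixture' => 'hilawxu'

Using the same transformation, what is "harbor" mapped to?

What's happening: shift every letter 3 places forward in the alphabet (wrapping around), then move the last character to the front.
Starting from "harbor": after the first operation, "kdueru"; after the second, "ukduer".

ukduer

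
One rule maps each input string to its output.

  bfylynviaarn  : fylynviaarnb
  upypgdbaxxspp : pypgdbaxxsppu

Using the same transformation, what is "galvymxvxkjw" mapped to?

alvymxvxkjwg

The pattern: move the first character to the end.
"galvymxvxkjw" → "alvymxvxkjwg".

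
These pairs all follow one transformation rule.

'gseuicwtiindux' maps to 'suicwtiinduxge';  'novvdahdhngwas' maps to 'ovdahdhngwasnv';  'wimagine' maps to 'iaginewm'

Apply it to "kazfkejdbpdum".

The transformation: move the first 2 characters to the end (rotate left by 2), then swap the first and last characters.
Working it through for "kazfkejdbpdum": intermediate "zfkejdbpdumka", final "afkejdbpdumkz".

afkejdbpdumkz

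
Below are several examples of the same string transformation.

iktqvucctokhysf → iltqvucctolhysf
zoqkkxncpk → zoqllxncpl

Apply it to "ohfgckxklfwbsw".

ohfgclxllfwbsw

The pattern: replace every "k" with "l".
On "ohfgckxklfwbsw" that produces "ohfgclxllfwbsw".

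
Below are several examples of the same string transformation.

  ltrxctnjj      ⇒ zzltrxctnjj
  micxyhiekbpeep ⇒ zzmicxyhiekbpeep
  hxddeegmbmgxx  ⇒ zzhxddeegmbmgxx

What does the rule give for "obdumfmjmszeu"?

The pattern: prepend "zz".
Applying that to "obdumfmjmszeu" gives "zzobdumfmjmszeu".

zzobdumfmjmszeu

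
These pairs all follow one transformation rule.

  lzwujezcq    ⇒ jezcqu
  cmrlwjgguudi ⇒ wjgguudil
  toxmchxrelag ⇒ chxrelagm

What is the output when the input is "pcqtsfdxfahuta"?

Each output is the input with this applied: delete the first 3 characters, then move the first character to the end.
On "pcqtsfdxfahuta" that produces "sfdxfahutat".

sfdxfahutat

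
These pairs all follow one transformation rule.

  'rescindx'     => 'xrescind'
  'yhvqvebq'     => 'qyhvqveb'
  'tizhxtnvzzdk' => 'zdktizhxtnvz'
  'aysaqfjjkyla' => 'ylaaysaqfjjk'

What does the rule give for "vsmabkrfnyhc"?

yhcvsmabkrfn

In each case the input is transformed by: move the first 3 characters to the end (rotate left by 3), then swap the front and back halves of the string.
"vsmabkrfnyhc" → "abkrfnyhcvsm" → "yhcvsmabkrfn".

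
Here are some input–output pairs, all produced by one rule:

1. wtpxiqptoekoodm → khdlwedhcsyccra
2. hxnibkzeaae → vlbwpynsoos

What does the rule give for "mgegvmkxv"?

The pattern: shift every letter 12 places backward in the alphabet (wrapping around).
Applying that to "mgegvmkxv" gives "ausujaylj".

ausujaylj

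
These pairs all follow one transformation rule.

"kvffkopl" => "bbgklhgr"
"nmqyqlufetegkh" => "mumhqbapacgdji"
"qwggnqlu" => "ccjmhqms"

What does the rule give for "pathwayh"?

pdswudlw

Each output is the input with this applied: shift every letter 4 places backward in the alphabet (wrapping around), then move the first 2 characters to the end (rotate left by 2).
Applying that to "pathwayh" gives "pdswudlw".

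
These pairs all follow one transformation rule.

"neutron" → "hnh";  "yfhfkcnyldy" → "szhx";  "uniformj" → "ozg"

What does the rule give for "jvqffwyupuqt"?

What's happening: shift every letter 6 places backward in the alphabet (wrapping around), then keep one character in every 3, starting at position 1 (positions 1st, 4th, 7th, ...).
Applying both steps to "jvqffwyupuqt": "dpkzzqsojokn", then "dzso".
(Check on "neutron": → "hyonlih" → "hnh" ✓)

dzso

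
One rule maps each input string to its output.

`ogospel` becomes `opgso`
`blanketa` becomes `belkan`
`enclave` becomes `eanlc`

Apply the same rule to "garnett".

Each output is the input with this applied: delete the last 2 characters, then take characters alternately from the front and the back (1st, last, 2nd, 2nd-last, ...).
"garnett" → "garne" → "geanr".
(Check on "ogospel": → "ogosp" → "opgso" ✓)

geanr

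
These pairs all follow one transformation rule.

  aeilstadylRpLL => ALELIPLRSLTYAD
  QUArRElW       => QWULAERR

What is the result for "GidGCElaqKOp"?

Each output is the input with this applied: take characters alternately from the front and the back (1st, last, 2nd, 2nd-last, ...), then convert every letter to uppercase.
"GidGCElaqKOp" → "GpiOdKGqCaEl" → "GPIODKGQCAEL".

GPIODKGQCAEL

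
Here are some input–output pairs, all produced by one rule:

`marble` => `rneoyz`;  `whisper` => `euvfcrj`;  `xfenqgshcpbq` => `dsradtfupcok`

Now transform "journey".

lbhearw

In each case the input is transformed by: swap the first and last characters, then shift every letter 13 places forward in the alphabet (wrapping around) — i.e. ROT13.
Applying both steps to "journey": "yournej", then "lbhearw".
(Check on "whisper": → "rhispew" → "euvfcrj" ✓)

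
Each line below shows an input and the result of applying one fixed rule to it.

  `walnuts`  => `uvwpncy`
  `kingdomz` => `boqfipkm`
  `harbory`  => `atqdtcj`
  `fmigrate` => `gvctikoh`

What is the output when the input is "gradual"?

ncwfcti

The pattern: shift every letter 2 places forward in the alphabet (wrapping around), then reverse the string.
Working it through for "gradual": intermediate "itcfwcn", final "ncwfcti".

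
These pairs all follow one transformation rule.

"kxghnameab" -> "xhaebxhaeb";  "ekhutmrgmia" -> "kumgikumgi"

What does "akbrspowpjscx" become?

krpwjckrpwjc

Each output is the input with this applied: keep every other character starting from the second (positions 2nd, 4th, 6th, ...), then write the whole string twice.
"akbrspowpjscx" → "krpwjc" → "krpwjckrpwjc".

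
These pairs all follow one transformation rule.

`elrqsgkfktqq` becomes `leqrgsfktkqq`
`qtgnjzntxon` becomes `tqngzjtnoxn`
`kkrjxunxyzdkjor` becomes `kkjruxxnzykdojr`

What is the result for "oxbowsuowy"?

What's happening: swap each adjacent pair of characters (1↔2, 3↔4, ...).
On "oxbowsuowy" that produces "xoobswouyw".

xoobswouyw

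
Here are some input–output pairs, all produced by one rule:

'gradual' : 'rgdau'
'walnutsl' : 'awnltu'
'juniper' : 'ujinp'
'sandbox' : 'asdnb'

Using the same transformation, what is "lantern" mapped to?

Each output is the input with this applied: delete the last 2 characters, then swap each adjacent pair of characters (1↔2, 3↔4, ...).
On "lantern": the first step gives "lante", and the second then gives "altne".

altne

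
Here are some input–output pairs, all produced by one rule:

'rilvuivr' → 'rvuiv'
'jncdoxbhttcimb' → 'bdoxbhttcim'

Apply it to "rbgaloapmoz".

What's happening: delete the first 3 characters, then move the last character to the front.
Applying both steps to "rbgaloapmoz": "aloapmoz", then "zaloapmo".
(Check on "jncdoxbhttcimb": → "doxbhttcimb" → "bdoxbhttcim" ✓)

zaloapmo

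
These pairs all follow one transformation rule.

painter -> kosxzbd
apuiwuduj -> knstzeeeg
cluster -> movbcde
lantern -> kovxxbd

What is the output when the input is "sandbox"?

klnxych

Rule — sort the characters into alphabetical order, then shift every letter 10 places forward in the alphabet (wrapping around).
Working it through for "sandbox": intermediate "abdnosx", final "klnxych".
(Check on "lantern": → "aelnnrt" → "kovxxbd" ✓)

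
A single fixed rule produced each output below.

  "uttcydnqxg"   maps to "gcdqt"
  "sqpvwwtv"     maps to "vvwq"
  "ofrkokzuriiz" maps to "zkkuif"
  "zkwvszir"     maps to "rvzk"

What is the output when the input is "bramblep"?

Rule — keep every other character starting from the second (positions 2nd, 4th, 6th, ...), then swap the first and last characters.
Starting from "bramblep": after the first operation, "rmlp"; after the second, "pmlr".

pmlr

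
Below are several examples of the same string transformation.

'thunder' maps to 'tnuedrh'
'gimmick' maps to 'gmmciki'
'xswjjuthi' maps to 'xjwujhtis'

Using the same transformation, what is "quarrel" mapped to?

qraerlu

The pattern: swap each adjacent pair of characters (1↔2, 3↔4, ...), then move the first character to the end.
For "quarrel", step one produces "uqraerl"; step two turns that into "qraerlu".
(Check on "thunder": → "htnuedr" → "tnuedrh" ✓)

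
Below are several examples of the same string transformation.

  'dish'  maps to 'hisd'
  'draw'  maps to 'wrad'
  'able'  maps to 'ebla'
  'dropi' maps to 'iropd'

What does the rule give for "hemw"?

wemh

Rule — swap the first and last characters.
Applying that to "hemw" gives "wemh".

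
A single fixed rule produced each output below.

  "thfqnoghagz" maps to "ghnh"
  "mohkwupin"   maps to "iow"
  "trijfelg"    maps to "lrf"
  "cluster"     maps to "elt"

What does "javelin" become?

The pattern: move the last 2 characters to the front (rotate right by 2), then keep one character in every 3, starting at position 1 (positions 1st, 4th, 7th, ...).
"javelin" → "injavel" → "ial".
(Check on "thfqnoghagz": → "gzthfqnogha" → "ghnh" ✓)

ial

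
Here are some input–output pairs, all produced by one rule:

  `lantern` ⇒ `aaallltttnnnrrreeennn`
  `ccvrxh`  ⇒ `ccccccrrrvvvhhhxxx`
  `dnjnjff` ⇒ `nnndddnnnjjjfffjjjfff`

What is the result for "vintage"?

Each output is the input with this applied: swap each adjacent pair of characters (1↔2, 3↔4, ...), then repeat every character 3 times.
On "vintage": the first step gives "ivtngae", and the second then gives "iiivvvtttnnngggaaaeee".

iiivvvtttnnngggaaaeee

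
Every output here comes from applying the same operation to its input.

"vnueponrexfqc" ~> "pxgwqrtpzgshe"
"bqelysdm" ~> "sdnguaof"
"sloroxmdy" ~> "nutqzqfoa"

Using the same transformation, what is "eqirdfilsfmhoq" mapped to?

sgtkhfnkhujosq

What's happening: swap each adjacent pair of characters (1↔2, 3↔4, ...), then shift every letter 2 places forward in the alphabet (wrapping around).
So "eqirdfilsfmhoq" becomes "sgtkhfnkhujosq".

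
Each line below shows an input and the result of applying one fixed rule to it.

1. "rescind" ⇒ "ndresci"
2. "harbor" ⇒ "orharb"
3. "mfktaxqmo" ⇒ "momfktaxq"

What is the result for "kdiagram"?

Each output is the input with this applied: move the last 2 characters to the front (rotate right by 2).
On "kdiagram" that produces "amkdiagr".

amkdiagr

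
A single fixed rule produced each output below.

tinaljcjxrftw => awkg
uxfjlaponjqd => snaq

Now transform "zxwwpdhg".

Rule — keep one character in every 3, starting at position 3 (positions 3rd, 6th, 9th, ...), then shift every letter 13 places forward in the alphabet (wrapping around) — i.e. ROT13.
Applying both steps to "zxwwpdhg": "wd", then "jq".
(Check on "tinaljcjxrftw": → "njxt" → "awkg" ✓)

jq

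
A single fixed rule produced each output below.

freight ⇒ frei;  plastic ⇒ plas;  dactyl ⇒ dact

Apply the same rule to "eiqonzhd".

Each output is the input with this applied: keep only the first 4 characters.
Applying that to "eiqonzhd" gives "eiqo".

eiqo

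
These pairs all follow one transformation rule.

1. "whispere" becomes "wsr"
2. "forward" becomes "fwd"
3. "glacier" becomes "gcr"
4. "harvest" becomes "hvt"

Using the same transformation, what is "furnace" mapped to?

fne

Looking at the pairs, the operation is to keep one character in every 3, starting at position 1 (positions 1st, 4th, 7th, ...).
"furnace" → "fne".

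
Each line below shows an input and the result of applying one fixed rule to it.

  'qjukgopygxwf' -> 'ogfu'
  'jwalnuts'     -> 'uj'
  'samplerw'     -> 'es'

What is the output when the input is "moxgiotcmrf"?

The rule is to move the first 3 characters to the end (rotate left by 3), then keep one character in every 3, starting at position 3 (positions 3rd, 6th, 9th, ...).
On "moxgiotcmrf": the first step gives "giotcmrfmox", and the second then gives "omm".

omm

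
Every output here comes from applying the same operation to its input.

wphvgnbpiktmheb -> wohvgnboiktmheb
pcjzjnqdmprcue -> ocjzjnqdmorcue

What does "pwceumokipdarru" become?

owceumokiodarru

In each case the input is transformed by: replace every "p" with "o".
Applying that to "pwceumokipdarru" gives "owceumokiodarru".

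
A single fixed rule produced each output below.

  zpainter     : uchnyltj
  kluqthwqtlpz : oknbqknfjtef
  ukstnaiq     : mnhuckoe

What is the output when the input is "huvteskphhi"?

pnymejbbcbo

Rule — shift every letter 6 places backward in the alphabet (wrapping around), then move the first 2 characters to the end (rotate left by 2).
On "huvteskphhi": the first step gives "bopnymejbbc", and the second then gives "pnymejbbcbo".
(Check on "zpainter": → "tjuchnyl" → "uchnyltj" ✓)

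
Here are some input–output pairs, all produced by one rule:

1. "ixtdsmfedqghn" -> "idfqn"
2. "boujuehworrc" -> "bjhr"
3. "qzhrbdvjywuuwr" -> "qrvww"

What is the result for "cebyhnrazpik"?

The rule is to keep one character in every 3, starting at position 1 (positions 1st, 4th, 7th, ...).
For "cebyhnrazpik" the result is "cyrp".

cyrp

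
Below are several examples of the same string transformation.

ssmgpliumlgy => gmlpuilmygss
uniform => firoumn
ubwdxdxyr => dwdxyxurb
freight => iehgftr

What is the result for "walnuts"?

nltuwsa

Each output is the input with this applied: move the first 2 characters to the end (rotate left by 2), then swap each adjacent pair of characters (1↔2, 3↔4, ...).
Starting from "walnuts": after the first operation, "lnutswa"; after the second, "nltuwsa".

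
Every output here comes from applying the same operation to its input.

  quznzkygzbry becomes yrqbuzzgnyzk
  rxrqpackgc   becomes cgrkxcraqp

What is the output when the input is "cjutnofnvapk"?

kpcajvuntfno

What's happening: move the last character to the front, then take characters alternately from the front and the back (1st, last, 2nd, 2nd-last, ...).
On "cjutnofnvapk": the first step gives "kcjutnofnvap", and the second then gives "kpcajvuntfno".
(Check on "rxrqpackgc": → "crxrqpackg" → "cgrkxcraqp" ✓)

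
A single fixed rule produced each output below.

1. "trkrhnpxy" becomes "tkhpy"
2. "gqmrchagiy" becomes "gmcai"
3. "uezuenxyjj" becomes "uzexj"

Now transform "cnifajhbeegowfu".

ciahegwu

What's happening: keep every other character starting from the first (positions 1st, 3rd, 5th, ...).
For "cnifajhbeegowfu" the result is "ciahegwu".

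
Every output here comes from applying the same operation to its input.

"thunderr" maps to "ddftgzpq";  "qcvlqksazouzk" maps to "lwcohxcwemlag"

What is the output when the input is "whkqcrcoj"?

Rule — move the last 2 characters to the front (rotate right by 2), then shift every letter 12 places forward in the alphabet (wrapping around).
"whkqcrcoj" → "ojwhkqcrc" → "avitwcodo".

avitwcodo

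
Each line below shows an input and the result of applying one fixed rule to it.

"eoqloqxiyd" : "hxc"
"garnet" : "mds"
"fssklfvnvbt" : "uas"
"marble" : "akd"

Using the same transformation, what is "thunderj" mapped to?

Rule — shift every letter 1 place backward in the alphabet (wrapping around), then keep only the last 3 characters.
Applying both steps to "thunderj": "sgtmcdqi", then "dqi".

dqi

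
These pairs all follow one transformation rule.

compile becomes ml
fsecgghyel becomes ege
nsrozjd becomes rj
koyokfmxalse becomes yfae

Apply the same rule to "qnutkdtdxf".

udx

The pattern: keep one character in every 3, starting at position 3 (positions 3rd, 6th, 9th, ...).
So "qnutkdtdxf" becomes "udx".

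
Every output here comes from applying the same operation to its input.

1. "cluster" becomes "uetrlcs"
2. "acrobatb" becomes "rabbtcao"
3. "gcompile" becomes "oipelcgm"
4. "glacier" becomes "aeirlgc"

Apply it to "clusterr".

The rule is to swap each adjacent pair of characters (1↔2, 3↔4, ...), then move the first 3 characters to the end (rotate left by 3).
On "clusterr": the first step gives "lcsuetrr", and the second then gives "uetrrlcs".

uetrrlcs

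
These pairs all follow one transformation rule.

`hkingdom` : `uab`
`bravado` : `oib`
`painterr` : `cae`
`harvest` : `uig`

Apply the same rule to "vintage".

In each case the input is transformed by: keep one character in every 3, starting at position 1 (positions 1st, 4th, 7th, ...), then shift every letter 13 places forward in the alphabet (wrapping around) — i.e. ROT13.
On "vintage" that produces "igr".
(Check on "hkingdom": → "hno" → "uab" ✓)

igr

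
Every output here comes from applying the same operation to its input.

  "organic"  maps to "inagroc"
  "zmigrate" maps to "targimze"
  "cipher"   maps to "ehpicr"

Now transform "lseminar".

animeslr

Rule — reverse the string, then move the first character to the end.
Working it through for "lseminar": intermediate "ranimesl", final "animeslr".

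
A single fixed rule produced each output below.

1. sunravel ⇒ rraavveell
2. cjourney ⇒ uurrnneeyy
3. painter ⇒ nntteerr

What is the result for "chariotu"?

rriioottuu

The pattern: delete the first 3 characters, then double every character.
Working it through for "chariotu": intermediate "riotu", final "rriioottuu".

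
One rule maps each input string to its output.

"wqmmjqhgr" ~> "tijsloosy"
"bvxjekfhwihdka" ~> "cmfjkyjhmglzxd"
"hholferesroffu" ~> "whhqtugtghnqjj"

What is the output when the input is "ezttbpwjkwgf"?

hiymlyrdvvbg

Looking at the pairs, the operation is to reverse the string, then shift every letter 2 places forward in the alphabet (wrapping around).
"ezttbpwjkwgf" → "fgwkjwpbttze" → "hiymlyrdvvbg".
(Check on "wqmmjqhgr": → "rghqjmmqw" → "tijsloosy" ✓)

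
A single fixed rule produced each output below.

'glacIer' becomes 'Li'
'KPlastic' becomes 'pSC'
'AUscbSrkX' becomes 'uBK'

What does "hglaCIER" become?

The rule is to keep one character in every 3, starting at position 2 (positions 2nd, 5th, 8th, ...), then flip the case of every letter.
"hglaCIER" → "Gcr".
(Check on "KPlastic": → "Psc" → "pSC" ✓)

Gcr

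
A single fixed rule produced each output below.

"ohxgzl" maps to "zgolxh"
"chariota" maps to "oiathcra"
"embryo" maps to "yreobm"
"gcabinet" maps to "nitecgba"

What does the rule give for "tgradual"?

udlagtar

The rule is to swap the front and back halves of the string, then swap each adjacent pair of characters (1↔2, 3↔4, ...).
Applying both steps to "tgradual": "dualtgra", then "udlagtar".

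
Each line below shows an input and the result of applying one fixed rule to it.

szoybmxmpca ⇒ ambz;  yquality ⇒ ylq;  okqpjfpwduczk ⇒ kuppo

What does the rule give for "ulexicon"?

nil

Each output is the input with this applied: reverse the string, then keep one character in every 3, starting at position 1 (positions 1st, 4th, 7th, ...).
Starting from "ulexicon": after the first operation, "nocixelu"; after the second, "nil".
(Check on "szoybmxmpca": → "acpmxmbyozs" → "ambz" ✓)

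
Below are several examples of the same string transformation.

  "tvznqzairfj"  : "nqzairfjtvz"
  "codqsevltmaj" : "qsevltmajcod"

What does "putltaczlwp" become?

The pattern: move the first 3 characters to the end (rotate left by 3).
"putltaczlwp" → "ltaczlwpput".

ltaczlwpput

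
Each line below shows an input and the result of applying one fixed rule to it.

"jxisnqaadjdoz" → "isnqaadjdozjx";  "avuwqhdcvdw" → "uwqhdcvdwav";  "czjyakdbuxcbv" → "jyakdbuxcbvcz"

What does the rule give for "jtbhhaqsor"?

The rule is to move the first 2 characters to the end (rotate left by 2).
On "jtbhhaqsor" that produces "bhhaqsorjt".

bhhaqsorjt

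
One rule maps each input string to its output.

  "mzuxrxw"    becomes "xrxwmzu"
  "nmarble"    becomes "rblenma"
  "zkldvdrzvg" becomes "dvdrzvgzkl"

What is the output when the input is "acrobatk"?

The transformation: move the first 3 characters to the end (rotate left by 3).
"acrobatk" → "obatkacr".

obatkacr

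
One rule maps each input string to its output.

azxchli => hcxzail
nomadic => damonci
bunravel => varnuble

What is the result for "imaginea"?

nigamiae

Rule — move the last 2 characters to the front (rotate right by 2), then reverse the string.
Starting from "imaginea": after the first operation, "eaimagin"; after the second, "nigamiae".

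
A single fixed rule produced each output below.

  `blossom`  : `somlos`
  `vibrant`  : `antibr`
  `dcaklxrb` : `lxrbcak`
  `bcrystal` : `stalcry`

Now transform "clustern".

ternlus

What's happening: delete the first character, then move the first 3 characters to the end (rotate left by 3).
For "clustern", step one produces "lustern"; step two turns that into "ternlus".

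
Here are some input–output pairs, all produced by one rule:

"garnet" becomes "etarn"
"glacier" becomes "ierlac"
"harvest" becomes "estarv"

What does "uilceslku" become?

eslkuilc

The pattern: delete the first character, then move the first 3 characters to the end (rotate left by 3).
Applying both steps to "uilceslku": "ilceslku", then "eslkuilc".
(Check on "harvest": → "arvest" → "estarv" ✓)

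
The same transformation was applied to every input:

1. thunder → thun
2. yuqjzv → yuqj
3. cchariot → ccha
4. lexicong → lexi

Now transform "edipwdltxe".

edip

The rule is to keep only the first 4 characters.
Applying that to "edipwdltxe" gives "edip".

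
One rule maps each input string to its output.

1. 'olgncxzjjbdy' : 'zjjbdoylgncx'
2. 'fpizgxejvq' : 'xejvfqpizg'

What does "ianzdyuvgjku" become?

The rule is to swap the first and last characters, then swap the front and back halves of the string.
On "ianzdyuvgjku": the first step gives "uanzdyuvgjki", and the second then gives "uvgjkiuanzdy".

uvgjkiuanzdy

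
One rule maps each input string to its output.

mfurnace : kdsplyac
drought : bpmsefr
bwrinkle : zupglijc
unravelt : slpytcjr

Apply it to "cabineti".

The pattern: shift every letter 2 places backward in the alphabet (wrapping around).
Applying that to "cabineti" gives "ayzglcrg".

ayzglcrg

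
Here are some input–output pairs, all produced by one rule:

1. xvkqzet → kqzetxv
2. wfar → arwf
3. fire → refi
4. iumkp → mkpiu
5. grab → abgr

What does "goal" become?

The pattern: move the first 2 characters to the end (rotate left by 2).
"goal" → "algo".

algo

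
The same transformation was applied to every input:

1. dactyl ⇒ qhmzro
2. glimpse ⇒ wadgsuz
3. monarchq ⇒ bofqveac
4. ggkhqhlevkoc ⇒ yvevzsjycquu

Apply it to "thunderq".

What's happening: move the first 2 characters to the end (rotate left by 2), then shift every letter 12 places backward in the alphabet (wrapping around).
Working it through for "thunderq": intermediate "underqth", final "ibrsfehv".

ibrsfehv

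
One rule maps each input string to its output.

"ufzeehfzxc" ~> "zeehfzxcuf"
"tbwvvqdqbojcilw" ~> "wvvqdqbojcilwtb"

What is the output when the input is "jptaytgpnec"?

In each case the input is transformed by: move the first 2 characters to the end (rotate left by 2).
Doing the same to "jptaytgpnec": "taytgpnecjp".

taytgpnecjp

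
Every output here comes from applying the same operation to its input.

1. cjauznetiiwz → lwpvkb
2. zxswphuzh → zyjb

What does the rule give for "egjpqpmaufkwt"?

irrchy

In each case the input is transformed by: shift every letter 2 places forward in the alphabet (wrapping around), then keep every other character starting from the second (positions 2nd, 4th, 6th, ...).
Applying both steps to "egjpqpmaufkwt": "gilrsrocwhmyv", then "irrchy".
(Check on "zxswphuzh": → "bzuyrjwbj" → "zyjb" ✓)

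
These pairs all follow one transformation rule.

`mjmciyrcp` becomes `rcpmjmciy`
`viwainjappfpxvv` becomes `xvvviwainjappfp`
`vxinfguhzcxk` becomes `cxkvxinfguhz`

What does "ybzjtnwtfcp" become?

What's happening: move the last 3 characters to the front (rotate right by 3).
So "ybzjtnwtfcp" becomes "fcpybzjtnwt".

fcpybzjtnwt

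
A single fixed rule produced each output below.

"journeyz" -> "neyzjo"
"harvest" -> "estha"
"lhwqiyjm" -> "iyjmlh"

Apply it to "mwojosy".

In each case the input is transformed by: move the first 2 characters to the end (rotate left by 2), then delete the first 2 characters.
Starting from "mwojosy": after the first operation, "ojosymw"; after the second, "osymw".

osymw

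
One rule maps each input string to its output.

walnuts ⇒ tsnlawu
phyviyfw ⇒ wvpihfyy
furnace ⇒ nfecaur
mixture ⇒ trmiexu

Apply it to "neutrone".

Each output is the input with this applied: sort the characters into reverse alphabetical order, then move the first 2 characters to the end (rotate left by 2).
Starting from "neutrone": after the first operation, "utronnee"; after the second, "ronneeut".

ronneeut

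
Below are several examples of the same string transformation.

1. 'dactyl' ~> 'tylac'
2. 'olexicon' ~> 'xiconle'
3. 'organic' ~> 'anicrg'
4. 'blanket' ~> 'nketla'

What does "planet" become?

netla

The pattern: delete the first character, then move the first 2 characters to the end (rotate left by 2).
Working it through for "planet": intermediate "lanet", final "netla".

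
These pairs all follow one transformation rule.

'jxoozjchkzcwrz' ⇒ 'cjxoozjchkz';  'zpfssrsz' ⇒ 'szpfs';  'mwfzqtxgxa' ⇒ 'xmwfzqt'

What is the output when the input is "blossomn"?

The rule is to delete the last 3 characters, then move the last character to the front.
Working it through for "blossomn": intermediate "bloss", final "sblos".

sblos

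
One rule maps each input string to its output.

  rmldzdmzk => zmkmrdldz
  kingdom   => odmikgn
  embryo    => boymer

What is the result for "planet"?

atelpn

The rule is to swap each adjacent pair of characters (1↔2, 3↔4, ...), then move the last 3 characters to the front (rotate right by 3).
For "planet" the result is "atelpn".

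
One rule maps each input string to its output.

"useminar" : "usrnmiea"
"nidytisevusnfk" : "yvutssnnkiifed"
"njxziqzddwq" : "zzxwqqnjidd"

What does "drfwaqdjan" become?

wrqnjfddaa

The transformation: sort the characters into reverse alphabetical order.
On "drfwaqdjan" that produces "wrqnjfddaa".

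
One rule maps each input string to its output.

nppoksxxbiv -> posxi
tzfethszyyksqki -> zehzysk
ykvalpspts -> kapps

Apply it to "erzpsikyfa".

rpiya

In each case the input is transformed by: keep every other character starting from the second (positions 2nd, 4th, 6th, ...).
So "erzpsikyfa" becomes "rpiya".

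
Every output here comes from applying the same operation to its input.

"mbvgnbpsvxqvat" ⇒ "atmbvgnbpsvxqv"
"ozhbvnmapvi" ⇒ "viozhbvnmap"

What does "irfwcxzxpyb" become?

The pattern: move the last 2 characters to the front (rotate right by 2).
Applying that to "irfwcxzxpyb" gives "ybirfwcxzxp".

ybirfwcxzxp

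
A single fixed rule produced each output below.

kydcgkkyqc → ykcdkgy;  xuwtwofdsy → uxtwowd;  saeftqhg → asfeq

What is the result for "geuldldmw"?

Looking at the pairs, the operation is to swap each adjacent pair of characters (1↔2, 3↔4, ...), then delete the last 3 characters.
Working it through for "geuldldmw": intermediate "egluldmdw", final "egluld".
(Check on "saeftqhg": → "asfeqtgh" → "asfeq" ✓)

egluld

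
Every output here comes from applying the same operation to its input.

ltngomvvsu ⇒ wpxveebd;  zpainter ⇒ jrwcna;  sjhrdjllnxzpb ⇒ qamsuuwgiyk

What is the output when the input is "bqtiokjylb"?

The rule is to shift every letter 9 places forward in the alphabet (wrapping around), then delete the first 2 characters.
Starting from "bqtiokjylb": after the first operation, "kzcrxtshuk"; after the second, "crxtshuk".

crxtshuk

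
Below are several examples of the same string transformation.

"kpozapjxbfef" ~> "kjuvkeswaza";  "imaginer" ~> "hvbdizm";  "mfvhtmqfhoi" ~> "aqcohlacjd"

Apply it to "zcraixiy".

xmvdsdt

In each case the input is transformed by: delete the first character, then shift every letter 5 places backward in the alphabet (wrapping around).
Starting from "zcraixiy": after the first operation, "craixiy"; after the second, "xmvdsdt".
(Check on "kpozapjxbfef": → "pozapjxbfef" → "kjuvkeswaza" ✓)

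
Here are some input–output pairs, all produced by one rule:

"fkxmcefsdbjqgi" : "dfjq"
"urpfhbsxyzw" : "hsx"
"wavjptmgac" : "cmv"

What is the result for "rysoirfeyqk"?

iqs

What's happening: sort the characters into alphabetical order, then keep one character in every 3, starting at position 3 (positions 3rd, 6th, 9th, ...).
Working it through for "rysoirfeyqk": intermediate "efikoqrrsyy", final "iqs".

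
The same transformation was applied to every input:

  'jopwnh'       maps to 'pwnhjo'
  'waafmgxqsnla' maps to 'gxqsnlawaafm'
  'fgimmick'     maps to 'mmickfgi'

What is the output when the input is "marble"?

Looking at the pairs, the operation is to move the last character to the front, then swap the front and back halves of the string.
For "marble", step one produces "emarbl"; step two turns that into "rblema".

rblema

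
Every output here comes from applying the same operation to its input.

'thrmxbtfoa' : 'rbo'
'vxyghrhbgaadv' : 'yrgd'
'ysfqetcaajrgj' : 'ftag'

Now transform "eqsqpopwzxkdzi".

sozd

What's happening: keep one character in every 3, starting at position 3 (positions 3rd, 6th, 9th, ...).
For "eqsqpopwzxkdzi" the result is "sozd".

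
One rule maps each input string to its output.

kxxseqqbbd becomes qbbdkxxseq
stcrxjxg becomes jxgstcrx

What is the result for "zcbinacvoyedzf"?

oyedzfzcbinacv

Looking at the pairs, the operation is to move the first character to the end, then swap the front and back halves of the string.
On "zcbinacvoyedzf": the first step gives "cbinacvoyedzfz", and the second then gives "oyedzfzcbinacv".
(Check on "stcrxjxg": → "tcrxjxgs" → "jxgstcrx" ✓)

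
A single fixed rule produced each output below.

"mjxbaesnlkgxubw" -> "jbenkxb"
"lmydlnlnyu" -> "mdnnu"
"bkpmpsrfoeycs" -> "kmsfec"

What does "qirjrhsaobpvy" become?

The transformation: keep every other character starting from the second (positions 2nd, 4th, 6th, ...).
Doing the same to "qirjrhsaobpvy": "ijhabv".

ijhabv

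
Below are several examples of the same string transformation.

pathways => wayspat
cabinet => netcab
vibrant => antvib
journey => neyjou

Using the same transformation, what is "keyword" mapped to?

Rule — move the first 3 characters to the end (rotate left by 3), then delete the first character.
For "keyword", step one produces "wordkey"; step two turns that into "ordkey".

ordkey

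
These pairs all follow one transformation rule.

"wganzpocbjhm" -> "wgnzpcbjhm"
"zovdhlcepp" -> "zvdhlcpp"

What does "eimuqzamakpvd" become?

mqzmkpvd

In each case the input is transformed by: remove every vowel.
Doing the same to "eimuqzamakpvd": "mqzmkpvd".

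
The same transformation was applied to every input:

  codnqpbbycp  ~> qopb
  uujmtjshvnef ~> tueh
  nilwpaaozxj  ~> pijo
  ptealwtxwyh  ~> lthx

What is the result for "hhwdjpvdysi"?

jhid

Looking at the pairs, the operation is to keep one character in every 3, starting at position 2 (positions 2nd, 5th, 8th, ...), then swap each adjacent pair of characters (1↔2, 3↔4, ...).
"hhwdjpvdysi" → "hjdi" → "jhid".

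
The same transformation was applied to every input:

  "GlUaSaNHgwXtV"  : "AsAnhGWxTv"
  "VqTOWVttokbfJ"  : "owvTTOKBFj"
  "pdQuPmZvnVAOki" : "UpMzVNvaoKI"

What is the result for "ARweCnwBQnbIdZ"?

The rule is to flip the case of every letter, then delete the first 3 characters.
Applying both steps to "ARweCnwBQnbIdZ": "arWEcNWbqNBiDz", then "EcNWbqNBiDz".

EcNWbqNBiDz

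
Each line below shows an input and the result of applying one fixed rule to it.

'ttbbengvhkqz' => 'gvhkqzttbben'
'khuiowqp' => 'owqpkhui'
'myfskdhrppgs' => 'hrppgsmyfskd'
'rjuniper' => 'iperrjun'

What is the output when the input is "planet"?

The rule is to swap the front and back halves of the string.
So "planet" becomes "netpla".

netpla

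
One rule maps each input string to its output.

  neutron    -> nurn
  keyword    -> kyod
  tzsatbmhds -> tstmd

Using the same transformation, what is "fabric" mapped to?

The transformation: keep every other character starting from the first (positions 1st, 3rd, 5th, ...).
For "fabric" the result is "fbi".

fbi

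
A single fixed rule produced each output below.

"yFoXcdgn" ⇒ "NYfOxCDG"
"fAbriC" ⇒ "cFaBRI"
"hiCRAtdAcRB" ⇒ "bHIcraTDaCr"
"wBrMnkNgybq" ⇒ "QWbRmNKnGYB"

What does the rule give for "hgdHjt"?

THGDhJ

The rule is to move the last character to the front, then flip the case of every letter.
"hgdHjt" → "thgdHj" → "THGDhJ".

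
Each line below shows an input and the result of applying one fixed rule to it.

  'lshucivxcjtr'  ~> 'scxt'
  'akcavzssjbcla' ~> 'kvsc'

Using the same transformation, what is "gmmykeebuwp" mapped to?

What's happening: keep one character in every 3, starting at position 2 (positions 2nd, 5th, 8th, ...).
Doing the same to "gmmykeebuwp": "mkbp".

mkbp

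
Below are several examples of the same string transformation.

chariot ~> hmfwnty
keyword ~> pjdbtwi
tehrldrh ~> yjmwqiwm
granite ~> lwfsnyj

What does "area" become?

In each case the input is transformed by: shift every letter 5 places forward in the alphabet (wrapping around).
Doing the same to "area": "fwjf".

fwjf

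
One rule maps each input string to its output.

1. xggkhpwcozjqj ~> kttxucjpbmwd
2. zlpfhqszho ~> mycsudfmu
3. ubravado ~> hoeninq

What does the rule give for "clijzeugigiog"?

pyvwmrhtvtvb

In each case the input is transformed by: shift every letter 13 places forward in the alphabet (wrapping around) — i.e. ROT13, then delete the last character.
For "clijzeugigiog" the result is "pyvwmrhtvtvb".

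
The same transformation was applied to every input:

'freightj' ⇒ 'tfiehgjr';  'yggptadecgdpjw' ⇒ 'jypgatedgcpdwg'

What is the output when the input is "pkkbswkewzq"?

qpbkwsekzwk

The transformation: swap each adjacent pair of characters (1↔2, 3↔4, ...), then swap the first and last characters.
Applying both steps to "pkkbswkewzq": "kpbkwsekzwq", then "qpbkwsekzwk".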